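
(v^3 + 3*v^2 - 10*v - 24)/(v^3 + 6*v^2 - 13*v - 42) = (v + 4)/(v + 7)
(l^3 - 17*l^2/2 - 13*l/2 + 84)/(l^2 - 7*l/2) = l - 5 - 24/l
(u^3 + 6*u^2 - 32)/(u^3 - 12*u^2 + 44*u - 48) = (u^2 + 8*u + 16)/(u^2 - 10*u + 24)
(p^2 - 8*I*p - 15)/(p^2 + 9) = (p - 5*I)/(p + 3*I)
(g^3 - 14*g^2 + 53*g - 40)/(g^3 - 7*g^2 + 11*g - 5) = (g - 8)/(g - 1)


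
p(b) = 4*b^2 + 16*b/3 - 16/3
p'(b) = 8*b + 16/3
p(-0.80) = -7.04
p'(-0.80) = -1.07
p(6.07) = 174.42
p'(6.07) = 53.89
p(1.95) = 20.28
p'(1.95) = 20.93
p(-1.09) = -6.39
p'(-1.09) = -3.39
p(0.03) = -5.17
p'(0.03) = 5.57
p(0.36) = -2.89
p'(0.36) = 8.21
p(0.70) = 0.36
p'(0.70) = 10.93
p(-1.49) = -4.40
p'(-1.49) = -6.59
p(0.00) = -5.33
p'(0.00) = 5.33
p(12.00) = 634.67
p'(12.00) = 101.33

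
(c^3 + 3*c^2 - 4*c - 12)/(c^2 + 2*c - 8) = (c^2 + 5*c + 6)/(c + 4)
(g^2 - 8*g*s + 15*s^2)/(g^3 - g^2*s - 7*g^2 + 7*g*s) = (g^2 - 8*g*s + 15*s^2)/(g*(g^2 - g*s - 7*g + 7*s))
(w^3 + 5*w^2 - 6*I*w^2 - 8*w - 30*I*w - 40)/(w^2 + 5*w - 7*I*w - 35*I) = (w^2 - 6*I*w - 8)/(w - 7*I)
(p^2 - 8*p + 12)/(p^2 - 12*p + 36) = (p - 2)/(p - 6)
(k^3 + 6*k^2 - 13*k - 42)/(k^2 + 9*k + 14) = k - 3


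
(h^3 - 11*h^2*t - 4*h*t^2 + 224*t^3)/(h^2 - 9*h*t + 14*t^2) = (-h^2 + 4*h*t + 32*t^2)/(-h + 2*t)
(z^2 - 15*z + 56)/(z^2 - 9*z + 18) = (z^2 - 15*z + 56)/(z^2 - 9*z + 18)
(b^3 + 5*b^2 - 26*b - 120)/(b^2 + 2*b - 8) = (b^2 + b - 30)/(b - 2)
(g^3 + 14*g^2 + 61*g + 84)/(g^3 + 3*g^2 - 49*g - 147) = (g + 4)/(g - 7)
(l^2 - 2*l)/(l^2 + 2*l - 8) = l/(l + 4)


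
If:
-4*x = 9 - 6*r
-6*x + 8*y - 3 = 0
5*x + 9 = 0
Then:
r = 3/10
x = -9/5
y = -39/40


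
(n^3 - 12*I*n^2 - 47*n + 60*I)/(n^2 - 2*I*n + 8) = (n^2 - 8*I*n - 15)/(n + 2*I)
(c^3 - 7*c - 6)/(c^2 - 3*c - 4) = (c^2 - c - 6)/(c - 4)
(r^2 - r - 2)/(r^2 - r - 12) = (-r^2 + r + 2)/(-r^2 + r + 12)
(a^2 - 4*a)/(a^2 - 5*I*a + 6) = a*(a - 4)/(a^2 - 5*I*a + 6)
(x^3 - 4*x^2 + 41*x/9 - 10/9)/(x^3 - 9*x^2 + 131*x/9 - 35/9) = (x - 2)/(x - 7)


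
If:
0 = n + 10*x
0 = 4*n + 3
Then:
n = -3/4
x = 3/40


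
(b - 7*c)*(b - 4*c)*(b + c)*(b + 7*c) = b^4 - 3*b^3*c - 53*b^2*c^2 + 147*b*c^3 + 196*c^4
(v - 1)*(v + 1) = v^2 - 1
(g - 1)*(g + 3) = g^2 + 2*g - 3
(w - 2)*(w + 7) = w^2 + 5*w - 14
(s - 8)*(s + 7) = s^2 - s - 56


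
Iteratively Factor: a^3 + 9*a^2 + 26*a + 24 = (a + 3)*(a^2 + 6*a + 8) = (a + 3)*(a + 4)*(a + 2)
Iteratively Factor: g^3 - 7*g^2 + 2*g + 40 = (g - 5)*(g^2 - 2*g - 8) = (g - 5)*(g - 4)*(g + 2)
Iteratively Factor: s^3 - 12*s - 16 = (s + 2)*(s^2 - 2*s - 8) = (s + 2)^2*(s - 4)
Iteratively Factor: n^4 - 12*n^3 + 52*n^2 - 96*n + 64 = (n - 2)*(n^3 - 10*n^2 + 32*n - 32) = (n - 4)*(n - 2)*(n^2 - 6*n + 8) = (n - 4)*(n - 2)^2*(n - 4)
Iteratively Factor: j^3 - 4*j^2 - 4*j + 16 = (j + 2)*(j^2 - 6*j + 8) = (j - 2)*(j + 2)*(j - 4)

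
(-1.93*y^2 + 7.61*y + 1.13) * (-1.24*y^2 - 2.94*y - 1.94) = 2.3932*y^4 - 3.7622*y^3 - 20.0304*y^2 - 18.0856*y - 2.1922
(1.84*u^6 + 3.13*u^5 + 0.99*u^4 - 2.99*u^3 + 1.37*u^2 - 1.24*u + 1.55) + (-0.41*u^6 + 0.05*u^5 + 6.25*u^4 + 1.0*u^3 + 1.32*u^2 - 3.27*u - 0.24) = 1.43*u^6 + 3.18*u^5 + 7.24*u^4 - 1.99*u^3 + 2.69*u^2 - 4.51*u + 1.31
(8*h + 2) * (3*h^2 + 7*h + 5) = 24*h^3 + 62*h^2 + 54*h + 10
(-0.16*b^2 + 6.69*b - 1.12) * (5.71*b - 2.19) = -0.9136*b^3 + 38.5503*b^2 - 21.0463*b + 2.4528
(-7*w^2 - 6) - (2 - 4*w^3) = 4*w^3 - 7*w^2 - 8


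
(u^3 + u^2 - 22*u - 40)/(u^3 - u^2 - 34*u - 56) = (u - 5)/(u - 7)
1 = 1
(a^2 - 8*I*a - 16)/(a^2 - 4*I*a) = (a - 4*I)/a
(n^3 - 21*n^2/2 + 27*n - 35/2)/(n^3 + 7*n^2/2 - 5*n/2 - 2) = (2*n^2 - 19*n + 35)/(2*n^2 + 9*n + 4)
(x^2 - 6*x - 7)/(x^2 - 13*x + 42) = (x + 1)/(x - 6)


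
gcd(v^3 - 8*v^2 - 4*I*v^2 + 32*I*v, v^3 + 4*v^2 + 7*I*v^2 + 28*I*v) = v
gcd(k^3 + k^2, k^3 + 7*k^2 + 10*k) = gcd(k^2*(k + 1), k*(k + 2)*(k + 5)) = k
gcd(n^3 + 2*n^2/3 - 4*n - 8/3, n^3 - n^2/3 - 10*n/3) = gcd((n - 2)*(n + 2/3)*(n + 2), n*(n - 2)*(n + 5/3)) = n - 2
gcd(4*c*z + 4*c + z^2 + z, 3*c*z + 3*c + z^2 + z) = z + 1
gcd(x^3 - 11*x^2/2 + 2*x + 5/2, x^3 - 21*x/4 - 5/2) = x + 1/2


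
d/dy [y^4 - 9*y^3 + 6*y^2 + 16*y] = 4*y^3 - 27*y^2 + 12*y + 16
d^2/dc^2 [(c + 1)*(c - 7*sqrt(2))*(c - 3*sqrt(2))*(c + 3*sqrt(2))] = 12*c^2 - 42*sqrt(2)*c + 6*c - 36 - 14*sqrt(2)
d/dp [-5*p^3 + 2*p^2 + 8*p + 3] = -15*p^2 + 4*p + 8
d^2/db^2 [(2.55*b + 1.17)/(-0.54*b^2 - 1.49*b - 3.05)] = (-(1.08*b + 1.49)*(2.16*b + 2.98)*(2.55*b + 1.17) + (8.262*b + 8.8626)*(0.54*b^2 + 1.49*b + 3.05))/(0.54*b^2 + 1.49*b + 3.05)^3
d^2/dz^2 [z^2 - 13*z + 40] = 2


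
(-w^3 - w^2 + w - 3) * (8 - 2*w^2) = 2*w^5 + 2*w^4 - 10*w^3 - 2*w^2 + 8*w - 24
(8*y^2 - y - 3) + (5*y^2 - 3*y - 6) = 13*y^2 - 4*y - 9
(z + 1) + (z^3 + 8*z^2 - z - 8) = z^3 + 8*z^2 - 7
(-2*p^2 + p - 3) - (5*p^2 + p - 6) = 3 - 7*p^2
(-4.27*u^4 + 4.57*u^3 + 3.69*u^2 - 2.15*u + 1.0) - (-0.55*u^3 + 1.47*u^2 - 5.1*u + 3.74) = -4.27*u^4 + 5.12*u^3 + 2.22*u^2 + 2.95*u - 2.74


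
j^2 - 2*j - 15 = (j - 5)*(j + 3)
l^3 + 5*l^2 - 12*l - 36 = (l - 3)*(l + 2)*(l + 6)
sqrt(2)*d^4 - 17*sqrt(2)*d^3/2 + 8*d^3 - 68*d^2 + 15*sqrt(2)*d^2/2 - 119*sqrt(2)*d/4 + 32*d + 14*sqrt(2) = (d - 8)*(d - 1/2)*(d + 7*sqrt(2)/2)*(sqrt(2)*d + 1)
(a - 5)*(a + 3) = a^2 - 2*a - 15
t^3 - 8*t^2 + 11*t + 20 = (t - 5)*(t - 4)*(t + 1)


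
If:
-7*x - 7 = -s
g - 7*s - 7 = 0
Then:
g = 49*x + 56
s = 7*x + 7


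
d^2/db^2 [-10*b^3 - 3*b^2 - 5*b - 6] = -60*b - 6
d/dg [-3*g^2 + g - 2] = 1 - 6*g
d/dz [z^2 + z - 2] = 2*z + 1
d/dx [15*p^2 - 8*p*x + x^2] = -8*p + 2*x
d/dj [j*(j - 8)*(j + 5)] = 3*j^2 - 6*j - 40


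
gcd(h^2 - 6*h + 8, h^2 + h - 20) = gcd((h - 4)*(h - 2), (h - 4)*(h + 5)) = h - 4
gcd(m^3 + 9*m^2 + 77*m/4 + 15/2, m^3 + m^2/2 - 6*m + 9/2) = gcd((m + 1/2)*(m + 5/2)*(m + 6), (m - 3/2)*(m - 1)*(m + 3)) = 1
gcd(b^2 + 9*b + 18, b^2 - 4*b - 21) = b + 3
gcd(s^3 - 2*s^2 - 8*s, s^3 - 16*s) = s^2 - 4*s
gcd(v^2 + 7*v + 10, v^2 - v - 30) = v + 5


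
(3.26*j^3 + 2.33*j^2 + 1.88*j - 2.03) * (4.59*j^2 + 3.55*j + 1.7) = 14.9634*j^5 + 22.2677*j^4 + 22.4427*j^3 + 1.3173*j^2 - 4.0105*j - 3.451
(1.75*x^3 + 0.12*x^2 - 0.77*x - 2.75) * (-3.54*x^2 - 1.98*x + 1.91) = -6.195*x^5 - 3.8898*x^4 + 5.8307*x^3 + 11.4888*x^2 + 3.9743*x - 5.2525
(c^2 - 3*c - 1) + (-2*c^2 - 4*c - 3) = -c^2 - 7*c - 4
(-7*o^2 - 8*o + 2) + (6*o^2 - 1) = -o^2 - 8*o + 1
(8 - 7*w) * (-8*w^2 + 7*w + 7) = 56*w^3 - 113*w^2 + 7*w + 56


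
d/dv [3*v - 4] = 3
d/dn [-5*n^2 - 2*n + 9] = -10*n - 2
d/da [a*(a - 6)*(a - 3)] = 3*a^2 - 18*a + 18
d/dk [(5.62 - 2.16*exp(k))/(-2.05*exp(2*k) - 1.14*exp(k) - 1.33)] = (-4.428*exp(2*k) + 23.042*exp(k) + 9.2796)*exp(k)/(4.2025*exp(4*k) + 4.674*exp(3*k) + 6.7526*exp(2*k) + 3.0324*exp(k) + 1.7689)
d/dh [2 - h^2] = -2*h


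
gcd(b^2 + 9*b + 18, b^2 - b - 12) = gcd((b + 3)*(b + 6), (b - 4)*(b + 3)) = b + 3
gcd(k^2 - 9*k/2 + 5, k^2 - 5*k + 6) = k - 2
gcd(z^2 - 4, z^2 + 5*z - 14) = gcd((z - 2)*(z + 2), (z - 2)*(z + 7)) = z - 2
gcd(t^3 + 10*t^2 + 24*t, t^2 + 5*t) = t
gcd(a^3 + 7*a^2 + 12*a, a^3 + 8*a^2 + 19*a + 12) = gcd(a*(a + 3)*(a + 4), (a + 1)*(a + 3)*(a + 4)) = a^2 + 7*a + 12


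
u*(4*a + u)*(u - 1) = 4*a*u^2 - 4*a*u + u^3 - u^2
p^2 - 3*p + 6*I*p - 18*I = (p - 3)*(p + 6*I)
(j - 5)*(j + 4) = j^2 - j - 20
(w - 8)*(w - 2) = w^2 - 10*w + 16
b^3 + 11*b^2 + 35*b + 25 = (b + 1)*(b + 5)^2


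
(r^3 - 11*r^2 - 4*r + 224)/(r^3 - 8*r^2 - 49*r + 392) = (r + 4)/(r + 7)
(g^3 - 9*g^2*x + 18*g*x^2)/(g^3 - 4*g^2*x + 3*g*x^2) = (-g + 6*x)/(-g + x)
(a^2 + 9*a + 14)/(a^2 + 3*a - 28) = (a + 2)/(a - 4)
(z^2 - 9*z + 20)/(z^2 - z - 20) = (z - 4)/(z + 4)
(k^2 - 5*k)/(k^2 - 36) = k*(k - 5)/(k^2 - 36)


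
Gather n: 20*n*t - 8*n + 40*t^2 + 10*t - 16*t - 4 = n*(20*t - 8) + 40*t^2 - 6*t - 4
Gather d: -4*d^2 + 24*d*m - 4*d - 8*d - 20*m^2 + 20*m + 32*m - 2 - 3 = -4*d^2 + d*(24*m - 12) - 20*m^2 + 52*m - 5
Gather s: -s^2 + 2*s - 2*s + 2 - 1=1 - s^2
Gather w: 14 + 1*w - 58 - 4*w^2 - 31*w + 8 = -4*w^2 - 30*w - 36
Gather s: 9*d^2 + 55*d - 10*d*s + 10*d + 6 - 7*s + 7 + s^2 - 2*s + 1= 9*d^2 + 65*d + s^2 + s*(-10*d - 9) + 14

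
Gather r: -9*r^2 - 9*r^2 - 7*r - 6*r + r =-18*r^2 - 12*r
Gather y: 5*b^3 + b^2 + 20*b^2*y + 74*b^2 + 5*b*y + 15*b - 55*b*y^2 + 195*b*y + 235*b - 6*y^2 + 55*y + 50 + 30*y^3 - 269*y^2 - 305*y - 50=5*b^3 + 75*b^2 + 250*b + 30*y^3 + y^2*(-55*b - 275) + y*(20*b^2 + 200*b - 250)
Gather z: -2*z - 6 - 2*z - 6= -4*z - 12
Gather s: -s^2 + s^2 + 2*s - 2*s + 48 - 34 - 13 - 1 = 0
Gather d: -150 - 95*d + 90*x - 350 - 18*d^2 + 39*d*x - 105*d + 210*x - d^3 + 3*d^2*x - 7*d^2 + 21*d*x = -d^3 + d^2*(3*x - 25) + d*(60*x - 200) + 300*x - 500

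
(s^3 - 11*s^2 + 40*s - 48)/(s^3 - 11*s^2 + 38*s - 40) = (s^2 - 7*s + 12)/(s^2 - 7*s + 10)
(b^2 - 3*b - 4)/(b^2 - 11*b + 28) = (b + 1)/(b - 7)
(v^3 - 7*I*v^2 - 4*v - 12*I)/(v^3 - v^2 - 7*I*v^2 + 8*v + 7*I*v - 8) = (v^2 - 8*I*v - 12)/(v^2 - v*(1 + 8*I) + 8*I)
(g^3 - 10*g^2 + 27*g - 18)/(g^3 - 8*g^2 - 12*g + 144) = (g^2 - 4*g + 3)/(g^2 - 2*g - 24)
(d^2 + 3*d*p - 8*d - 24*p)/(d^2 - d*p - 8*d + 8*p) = (-d - 3*p)/(-d + p)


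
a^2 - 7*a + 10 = (a - 5)*(a - 2)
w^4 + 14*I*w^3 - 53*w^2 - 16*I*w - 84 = (w - I)*(w + 2*I)*(w + 6*I)*(w + 7*I)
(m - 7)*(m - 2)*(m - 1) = m^3 - 10*m^2 + 23*m - 14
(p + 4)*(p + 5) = p^2 + 9*p + 20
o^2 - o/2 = o*(o - 1/2)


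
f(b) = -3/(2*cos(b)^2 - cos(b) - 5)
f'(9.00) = 0.97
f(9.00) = 1.24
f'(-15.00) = -0.83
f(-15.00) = 0.97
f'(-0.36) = 0.17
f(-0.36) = 0.72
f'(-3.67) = 0.96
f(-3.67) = 1.13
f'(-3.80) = 0.87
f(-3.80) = 1.01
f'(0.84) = -0.16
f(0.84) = 0.63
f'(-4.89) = 0.03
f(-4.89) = 0.59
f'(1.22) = -0.04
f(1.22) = 0.59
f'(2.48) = 0.87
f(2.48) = 1.01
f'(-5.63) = -0.19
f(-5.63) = 0.66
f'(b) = -3*(4*sin(b)*cos(b) - sin(b))/(2*cos(b)^2 - cos(b) - 5)^2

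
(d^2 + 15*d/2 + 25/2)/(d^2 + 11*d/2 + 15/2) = (d + 5)/(d + 3)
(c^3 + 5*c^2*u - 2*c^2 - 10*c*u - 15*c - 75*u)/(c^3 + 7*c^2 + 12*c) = (c^2 + 5*c*u - 5*c - 25*u)/(c*(c + 4))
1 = 1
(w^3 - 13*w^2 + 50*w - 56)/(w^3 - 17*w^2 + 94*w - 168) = (w - 2)/(w - 6)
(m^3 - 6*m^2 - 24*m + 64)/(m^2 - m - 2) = (m^2 - 4*m - 32)/(m + 1)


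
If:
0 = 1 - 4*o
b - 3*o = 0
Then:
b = 3/4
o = 1/4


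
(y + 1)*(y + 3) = y^2 + 4*y + 3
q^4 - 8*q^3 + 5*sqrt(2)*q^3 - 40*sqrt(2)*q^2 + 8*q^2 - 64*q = q*(q - 8)*(q + sqrt(2))*(q + 4*sqrt(2))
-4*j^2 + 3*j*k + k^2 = (-j + k)*(4*j + k)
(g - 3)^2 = g^2 - 6*g + 9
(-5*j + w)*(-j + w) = 5*j^2 - 6*j*w + w^2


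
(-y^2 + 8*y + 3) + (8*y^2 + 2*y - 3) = 7*y^2 + 10*y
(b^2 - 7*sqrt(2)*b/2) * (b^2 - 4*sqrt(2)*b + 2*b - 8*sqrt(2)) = b^4 - 15*sqrt(2)*b^3/2 + 2*b^3 - 15*sqrt(2)*b^2 + 28*b^2 + 56*b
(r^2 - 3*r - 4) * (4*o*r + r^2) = 4*o*r^3 - 12*o*r^2 - 16*o*r + r^4 - 3*r^3 - 4*r^2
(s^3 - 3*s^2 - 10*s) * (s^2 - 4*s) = s^5 - 7*s^4 + 2*s^3 + 40*s^2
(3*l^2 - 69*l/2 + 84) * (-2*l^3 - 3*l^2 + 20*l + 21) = -6*l^5 + 60*l^4 - 9*l^3/2 - 879*l^2 + 1911*l/2 + 1764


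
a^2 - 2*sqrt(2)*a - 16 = (a - 4*sqrt(2))*(a + 2*sqrt(2))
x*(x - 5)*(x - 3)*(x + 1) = x^4 - 7*x^3 + 7*x^2 + 15*x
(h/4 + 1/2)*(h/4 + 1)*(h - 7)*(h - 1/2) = h^4/16 - 3*h^3/32 - 67*h^2/32 - 39*h/16 + 7/4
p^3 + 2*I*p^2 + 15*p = p*(p - 3*I)*(p + 5*I)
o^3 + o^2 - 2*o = o*(o - 1)*(o + 2)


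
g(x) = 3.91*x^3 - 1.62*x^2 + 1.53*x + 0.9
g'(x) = 11.73*x^2 - 3.24*x + 1.53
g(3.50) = 154.05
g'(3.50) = 133.88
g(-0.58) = -1.30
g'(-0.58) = 7.36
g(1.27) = 8.24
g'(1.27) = 16.33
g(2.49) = 55.03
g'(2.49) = 66.19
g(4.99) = 454.02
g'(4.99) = 277.44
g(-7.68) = -1877.57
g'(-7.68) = 718.28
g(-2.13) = -47.49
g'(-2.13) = 61.65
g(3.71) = 183.94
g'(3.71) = 150.96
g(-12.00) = -7007.22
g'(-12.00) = 1729.53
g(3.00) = 96.48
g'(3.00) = 97.38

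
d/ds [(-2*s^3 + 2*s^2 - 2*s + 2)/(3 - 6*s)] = 2*(4*s^3 - 5*s^2 + 2*s + 1)/(3*(4*s^2 - 4*s + 1))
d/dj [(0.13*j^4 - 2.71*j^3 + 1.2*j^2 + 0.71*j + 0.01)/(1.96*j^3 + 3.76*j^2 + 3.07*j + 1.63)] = (0.2548*j^6 + 0.977600000000001*j^5 - 11.3443*j^4 - 18.575*j^3 - 12.2963*j^2 + 3.8368*j + 1.1266)/(3.8416*j^6 + 14.7392*j^5 + 26.172*j^4 + 29.476*j^3 + 21.6825*j^2 + 10.0082*j + 2.6569)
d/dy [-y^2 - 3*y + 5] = -2*y - 3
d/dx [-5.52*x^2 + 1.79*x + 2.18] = 1.79 - 11.04*x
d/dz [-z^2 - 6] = -2*z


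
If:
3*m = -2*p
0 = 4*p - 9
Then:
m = -3/2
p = 9/4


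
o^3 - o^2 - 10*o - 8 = (o - 4)*(o + 1)*(o + 2)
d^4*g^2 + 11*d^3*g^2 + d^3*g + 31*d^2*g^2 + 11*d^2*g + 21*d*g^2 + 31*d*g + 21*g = (d + 3)*(d + 7)*(d*g + 1)*(d*g + g)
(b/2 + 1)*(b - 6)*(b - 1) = b^3/2 - 5*b^2/2 - 4*b + 6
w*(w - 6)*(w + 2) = w^3 - 4*w^2 - 12*w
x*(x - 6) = x^2 - 6*x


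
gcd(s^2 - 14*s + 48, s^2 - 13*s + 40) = s - 8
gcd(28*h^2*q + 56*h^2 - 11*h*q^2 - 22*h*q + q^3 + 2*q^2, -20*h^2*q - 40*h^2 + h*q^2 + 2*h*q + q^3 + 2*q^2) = -4*h*q - 8*h + q^2 + 2*q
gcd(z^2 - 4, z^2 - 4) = z^2 - 4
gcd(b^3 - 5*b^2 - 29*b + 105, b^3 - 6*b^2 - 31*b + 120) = b^2 + 2*b - 15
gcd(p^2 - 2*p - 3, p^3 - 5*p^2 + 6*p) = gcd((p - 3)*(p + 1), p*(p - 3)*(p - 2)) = p - 3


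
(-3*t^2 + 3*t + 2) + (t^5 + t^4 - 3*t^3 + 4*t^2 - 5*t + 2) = t^5 + t^4 - 3*t^3 + t^2 - 2*t + 4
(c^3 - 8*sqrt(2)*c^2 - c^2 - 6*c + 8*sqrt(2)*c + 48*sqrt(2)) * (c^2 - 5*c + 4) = c^5 - 8*sqrt(2)*c^4 - 6*c^4 + 3*c^3 + 48*sqrt(2)*c^3 - 24*sqrt(2)*c^2 + 26*c^2 - 208*sqrt(2)*c - 24*c + 192*sqrt(2)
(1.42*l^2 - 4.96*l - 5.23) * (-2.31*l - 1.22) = -3.2802*l^3 + 9.7252*l^2 + 18.1325*l + 6.3806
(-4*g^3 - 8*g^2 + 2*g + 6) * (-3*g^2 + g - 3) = 12*g^5 + 20*g^4 - 2*g^3 + 8*g^2 - 18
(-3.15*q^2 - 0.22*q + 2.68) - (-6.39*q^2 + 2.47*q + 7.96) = 3.24*q^2 - 2.69*q - 5.28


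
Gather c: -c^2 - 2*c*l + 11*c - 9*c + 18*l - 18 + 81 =-c^2 + c*(2 - 2*l) + 18*l + 63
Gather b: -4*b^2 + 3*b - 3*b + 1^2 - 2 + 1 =-4*b^2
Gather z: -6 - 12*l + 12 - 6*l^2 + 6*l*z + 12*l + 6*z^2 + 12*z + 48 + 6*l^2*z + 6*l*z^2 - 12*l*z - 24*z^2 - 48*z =-6*l^2 + z^2*(6*l - 18) + z*(6*l^2 - 6*l - 36) + 54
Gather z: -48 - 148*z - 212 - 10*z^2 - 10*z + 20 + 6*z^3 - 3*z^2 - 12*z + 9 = 6*z^3 - 13*z^2 - 170*z - 231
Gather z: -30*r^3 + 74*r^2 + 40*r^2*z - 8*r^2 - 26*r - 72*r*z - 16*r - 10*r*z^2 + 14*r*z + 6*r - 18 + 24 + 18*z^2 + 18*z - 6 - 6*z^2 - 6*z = -30*r^3 + 66*r^2 - 36*r + z^2*(12 - 10*r) + z*(40*r^2 - 58*r + 12)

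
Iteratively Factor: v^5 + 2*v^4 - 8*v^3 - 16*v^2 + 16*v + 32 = (v + 2)*(v^4 - 8*v^2 + 16) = (v + 2)^2*(v^3 - 2*v^2 - 4*v + 8) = (v - 2)*(v + 2)^2*(v^2 - 4) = (v - 2)*(v + 2)^3*(v - 2)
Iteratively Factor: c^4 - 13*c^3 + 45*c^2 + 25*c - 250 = (c - 5)*(c^3 - 8*c^2 + 5*c + 50) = (c - 5)*(c + 2)*(c^2 - 10*c + 25) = (c - 5)^2*(c + 2)*(c - 5)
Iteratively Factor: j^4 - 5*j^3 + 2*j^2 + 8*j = (j - 4)*(j^3 - j^2 - 2*j) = (j - 4)*(j + 1)*(j^2 - 2*j) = (j - 4)*(j - 2)*(j + 1)*(j)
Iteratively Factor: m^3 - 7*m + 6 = (m - 1)*(m^2 + m - 6) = (m - 1)*(m + 3)*(m - 2)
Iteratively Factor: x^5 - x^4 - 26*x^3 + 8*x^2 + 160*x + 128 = (x - 4)*(x^4 + 3*x^3 - 14*x^2 - 48*x - 32) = (x - 4)*(x + 2)*(x^3 + x^2 - 16*x - 16) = (x - 4)*(x + 2)*(x + 4)*(x^2 - 3*x - 4) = (x - 4)*(x + 1)*(x + 2)*(x + 4)*(x - 4)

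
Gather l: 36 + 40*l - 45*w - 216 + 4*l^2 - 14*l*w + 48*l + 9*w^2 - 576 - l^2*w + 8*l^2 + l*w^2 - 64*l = l^2*(12 - w) + l*(w^2 - 14*w + 24) + 9*w^2 - 45*w - 756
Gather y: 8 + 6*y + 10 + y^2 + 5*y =y^2 + 11*y + 18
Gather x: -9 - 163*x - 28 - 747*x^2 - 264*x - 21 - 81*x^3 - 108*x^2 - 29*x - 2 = -81*x^3 - 855*x^2 - 456*x - 60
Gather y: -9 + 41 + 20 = 52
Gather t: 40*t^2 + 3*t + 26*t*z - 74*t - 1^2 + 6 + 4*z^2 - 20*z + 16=40*t^2 + t*(26*z - 71) + 4*z^2 - 20*z + 21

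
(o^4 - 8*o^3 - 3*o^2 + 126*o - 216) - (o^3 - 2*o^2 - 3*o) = o^4 - 9*o^3 - o^2 + 129*o - 216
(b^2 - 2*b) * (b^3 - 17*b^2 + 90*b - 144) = b^5 - 19*b^4 + 124*b^3 - 324*b^2 + 288*b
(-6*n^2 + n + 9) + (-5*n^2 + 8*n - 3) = -11*n^2 + 9*n + 6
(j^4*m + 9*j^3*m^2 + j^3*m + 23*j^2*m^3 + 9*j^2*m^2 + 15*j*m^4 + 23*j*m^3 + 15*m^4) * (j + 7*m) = j^5*m + 16*j^4*m^2 + j^4*m + 86*j^3*m^3 + 16*j^3*m^2 + 176*j^2*m^4 + 86*j^2*m^3 + 105*j*m^5 + 176*j*m^4 + 105*m^5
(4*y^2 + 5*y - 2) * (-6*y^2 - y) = -24*y^4 - 34*y^3 + 7*y^2 + 2*y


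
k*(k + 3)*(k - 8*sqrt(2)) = k^3 - 8*sqrt(2)*k^2 + 3*k^2 - 24*sqrt(2)*k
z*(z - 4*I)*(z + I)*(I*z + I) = I*z^4 + 3*z^3 + I*z^3 + 3*z^2 + 4*I*z^2 + 4*I*z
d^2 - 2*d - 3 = (d - 3)*(d + 1)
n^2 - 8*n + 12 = (n - 6)*(n - 2)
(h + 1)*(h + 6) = h^2 + 7*h + 6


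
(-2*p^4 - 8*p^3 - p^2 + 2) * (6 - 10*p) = 20*p^5 + 68*p^4 - 38*p^3 - 6*p^2 - 20*p + 12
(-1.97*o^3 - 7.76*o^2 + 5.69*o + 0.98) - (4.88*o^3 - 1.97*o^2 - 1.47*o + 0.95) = -6.85*o^3 - 5.79*o^2 + 7.16*o + 0.03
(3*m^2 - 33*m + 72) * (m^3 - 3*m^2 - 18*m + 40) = 3*m^5 - 42*m^4 + 117*m^3 + 498*m^2 - 2616*m + 2880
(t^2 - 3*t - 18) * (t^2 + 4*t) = t^4 + t^3 - 30*t^2 - 72*t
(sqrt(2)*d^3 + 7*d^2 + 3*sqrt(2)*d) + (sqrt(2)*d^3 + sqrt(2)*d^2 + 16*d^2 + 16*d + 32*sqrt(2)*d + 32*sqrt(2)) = 2*sqrt(2)*d^3 + sqrt(2)*d^2 + 23*d^2 + 16*d + 35*sqrt(2)*d + 32*sqrt(2)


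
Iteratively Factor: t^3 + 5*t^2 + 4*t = (t)*(t^2 + 5*t + 4) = t*(t + 4)*(t + 1)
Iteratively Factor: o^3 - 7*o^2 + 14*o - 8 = (o - 2)*(o^2 - 5*o + 4) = (o - 2)*(o - 1)*(o - 4)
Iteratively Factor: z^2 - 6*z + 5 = (z - 5)*(z - 1)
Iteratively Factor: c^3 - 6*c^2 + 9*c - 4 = (c - 1)*(c^2 - 5*c + 4) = (c - 1)^2*(c - 4)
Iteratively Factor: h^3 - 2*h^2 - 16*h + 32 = (h + 4)*(h^2 - 6*h + 8) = (h - 2)*(h + 4)*(h - 4)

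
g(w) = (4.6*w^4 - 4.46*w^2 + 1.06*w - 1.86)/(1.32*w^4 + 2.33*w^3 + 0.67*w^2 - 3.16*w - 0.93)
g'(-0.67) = -6.82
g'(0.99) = 558.76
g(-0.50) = -5.29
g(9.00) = 2.87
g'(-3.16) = 0.35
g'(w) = (18.4*w^3 - 8.92*w + 1.06)/(1.32*w^4 + 2.33*w^3 + 0.67*w^2 - 3.16*w - 0.93) + (-5.28*w^3 - 6.99*w^2 - 1.34*w + 3.16)*(4.6*w^4 - 4.46*w^2 + 1.06*w - 1.86)/(1.32*w^4 + 2.33*w^3 + 0.67*w^2 - 3.16*w - 0.93)^2 = (10.718*w^6 + 17.9384*w^5 - 37.4138*w^4 - 12.2308*w^3 + 26.3848*w^2 + 10.788*w - 6.8634)/(1.7424*w^8 + 6.1512*w^7 + 7.1977*w^6 - 5.2202*w^5 - 16.7319*w^4 - 8.5682*w^3 + 8.7394*w^2 + 5.8776*w + 0.8649)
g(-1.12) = -0.62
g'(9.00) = 0.06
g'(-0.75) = -5.84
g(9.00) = 2.87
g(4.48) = 2.39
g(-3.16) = 5.54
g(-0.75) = -2.96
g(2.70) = 1.91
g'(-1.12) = -7.48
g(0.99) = -6.01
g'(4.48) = 0.19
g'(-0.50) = -18.52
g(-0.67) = -3.46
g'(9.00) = 0.06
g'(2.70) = 0.38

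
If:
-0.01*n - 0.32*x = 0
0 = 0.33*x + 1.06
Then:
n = 102.79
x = -3.21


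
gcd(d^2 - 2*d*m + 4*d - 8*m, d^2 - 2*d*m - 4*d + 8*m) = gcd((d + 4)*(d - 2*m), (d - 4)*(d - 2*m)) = d - 2*m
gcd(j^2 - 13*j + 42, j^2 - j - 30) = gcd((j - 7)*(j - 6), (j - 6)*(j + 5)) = j - 6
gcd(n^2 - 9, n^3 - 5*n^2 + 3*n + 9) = n - 3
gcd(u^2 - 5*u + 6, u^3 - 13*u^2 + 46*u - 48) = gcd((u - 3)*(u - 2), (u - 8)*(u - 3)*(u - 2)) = u^2 - 5*u + 6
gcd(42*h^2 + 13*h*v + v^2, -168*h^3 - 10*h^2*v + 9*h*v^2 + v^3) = 42*h^2 + 13*h*v + v^2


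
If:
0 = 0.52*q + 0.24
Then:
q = -0.46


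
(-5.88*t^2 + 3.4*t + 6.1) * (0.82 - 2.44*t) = 14.3472*t^3 - 13.1176*t^2 - 12.096*t + 5.002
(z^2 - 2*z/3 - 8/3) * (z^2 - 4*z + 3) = z^4 - 14*z^3/3 + 3*z^2 + 26*z/3 - 8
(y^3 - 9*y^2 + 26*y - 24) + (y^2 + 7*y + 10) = y^3 - 8*y^2 + 33*y - 14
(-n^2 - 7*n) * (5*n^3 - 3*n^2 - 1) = -5*n^5 - 32*n^4 + 21*n^3 + n^2 + 7*n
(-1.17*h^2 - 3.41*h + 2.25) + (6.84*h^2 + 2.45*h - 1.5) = 5.67*h^2 - 0.96*h + 0.75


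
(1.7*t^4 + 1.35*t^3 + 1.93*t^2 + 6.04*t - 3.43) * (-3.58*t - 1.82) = -6.086*t^5 - 7.927*t^4 - 9.3664*t^3 - 25.1358*t^2 + 1.2866*t + 6.2426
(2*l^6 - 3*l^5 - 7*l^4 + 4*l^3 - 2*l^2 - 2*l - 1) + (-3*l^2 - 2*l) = 2*l^6 - 3*l^5 - 7*l^4 + 4*l^3 - 5*l^2 - 4*l - 1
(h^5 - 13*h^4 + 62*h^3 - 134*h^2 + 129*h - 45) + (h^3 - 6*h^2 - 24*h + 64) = h^5 - 13*h^4 + 63*h^3 - 140*h^2 + 105*h + 19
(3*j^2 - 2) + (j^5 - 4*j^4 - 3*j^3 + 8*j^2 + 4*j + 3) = j^5 - 4*j^4 - 3*j^3 + 11*j^2 + 4*j + 1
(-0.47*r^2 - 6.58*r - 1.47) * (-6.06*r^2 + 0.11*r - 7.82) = 2.8482*r^4 + 39.8231*r^3 + 11.8598*r^2 + 51.2939*r + 11.4954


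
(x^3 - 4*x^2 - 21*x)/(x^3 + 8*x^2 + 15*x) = (x - 7)/(x + 5)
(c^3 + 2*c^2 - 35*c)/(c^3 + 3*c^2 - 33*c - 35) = c/(c + 1)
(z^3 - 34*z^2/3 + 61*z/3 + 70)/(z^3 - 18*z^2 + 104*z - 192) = (3*z^2 - 16*z - 35)/(3*(z^2 - 12*z + 32))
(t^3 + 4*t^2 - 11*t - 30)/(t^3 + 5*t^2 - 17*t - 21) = (t^2 + 7*t + 10)/(t^2 + 8*t + 7)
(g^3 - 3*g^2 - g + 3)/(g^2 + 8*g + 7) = (g^2 - 4*g + 3)/(g + 7)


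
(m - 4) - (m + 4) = -8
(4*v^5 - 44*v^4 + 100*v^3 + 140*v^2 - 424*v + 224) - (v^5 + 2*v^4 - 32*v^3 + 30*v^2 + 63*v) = 3*v^5 - 46*v^4 + 132*v^3 + 110*v^2 - 487*v + 224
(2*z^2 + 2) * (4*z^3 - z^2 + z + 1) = 8*z^5 - 2*z^4 + 10*z^3 + 2*z + 2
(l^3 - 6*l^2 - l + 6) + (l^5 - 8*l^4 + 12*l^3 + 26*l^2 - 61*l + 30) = l^5 - 8*l^4 + 13*l^3 + 20*l^2 - 62*l + 36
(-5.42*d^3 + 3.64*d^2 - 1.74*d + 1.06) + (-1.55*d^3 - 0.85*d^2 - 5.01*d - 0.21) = -6.97*d^3 + 2.79*d^2 - 6.75*d + 0.85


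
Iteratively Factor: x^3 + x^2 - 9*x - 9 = (x + 3)*(x^2 - 2*x - 3) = (x - 3)*(x + 3)*(x + 1)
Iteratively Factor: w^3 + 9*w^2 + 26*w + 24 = (w + 3)*(w^2 + 6*w + 8) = (w + 3)*(w + 4)*(w + 2)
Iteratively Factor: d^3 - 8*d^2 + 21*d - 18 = (d - 2)*(d^2 - 6*d + 9) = (d - 3)*(d - 2)*(d - 3)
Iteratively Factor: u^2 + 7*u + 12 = (u + 3)*(u + 4)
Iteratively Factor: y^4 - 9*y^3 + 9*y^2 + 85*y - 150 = (y - 2)*(y^3 - 7*y^2 - 5*y + 75) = (y - 5)*(y - 2)*(y^2 - 2*y - 15) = (y - 5)*(y - 2)*(y + 3)*(y - 5)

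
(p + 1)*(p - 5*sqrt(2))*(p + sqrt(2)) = p^3 - 4*sqrt(2)*p^2 + p^2 - 10*p - 4*sqrt(2)*p - 10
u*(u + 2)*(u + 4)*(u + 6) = u^4 + 12*u^3 + 44*u^2 + 48*u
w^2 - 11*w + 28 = (w - 7)*(w - 4)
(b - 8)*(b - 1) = b^2 - 9*b + 8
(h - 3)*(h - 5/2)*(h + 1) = h^3 - 9*h^2/2 + 2*h + 15/2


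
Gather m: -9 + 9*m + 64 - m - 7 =8*m + 48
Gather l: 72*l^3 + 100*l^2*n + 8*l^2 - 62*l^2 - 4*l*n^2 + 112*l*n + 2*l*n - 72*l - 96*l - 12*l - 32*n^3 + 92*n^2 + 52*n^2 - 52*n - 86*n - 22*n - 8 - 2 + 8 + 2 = 72*l^3 + l^2*(100*n - 54) + l*(-4*n^2 + 114*n - 180) - 32*n^3 + 144*n^2 - 160*n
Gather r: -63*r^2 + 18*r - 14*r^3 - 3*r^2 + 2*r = -14*r^3 - 66*r^2 + 20*r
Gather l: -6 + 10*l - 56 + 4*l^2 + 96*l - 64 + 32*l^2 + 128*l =36*l^2 + 234*l - 126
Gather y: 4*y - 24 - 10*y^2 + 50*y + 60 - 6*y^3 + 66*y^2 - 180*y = -6*y^3 + 56*y^2 - 126*y + 36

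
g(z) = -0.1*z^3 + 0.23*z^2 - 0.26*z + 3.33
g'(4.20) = -3.62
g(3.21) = 1.56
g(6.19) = -13.18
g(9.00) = -53.28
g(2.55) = 2.50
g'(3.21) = -1.87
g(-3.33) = 10.44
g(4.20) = -1.11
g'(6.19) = -8.91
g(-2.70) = 7.68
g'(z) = -0.3*z^2 + 0.46*z - 0.26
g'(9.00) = -20.42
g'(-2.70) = -3.69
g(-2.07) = 5.74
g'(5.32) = -6.30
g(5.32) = -6.60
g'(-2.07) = -2.50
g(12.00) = -139.47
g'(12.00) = -37.94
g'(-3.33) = -5.12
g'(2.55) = -1.04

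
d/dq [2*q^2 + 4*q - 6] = 4*q + 4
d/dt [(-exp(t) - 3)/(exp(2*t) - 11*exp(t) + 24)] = ((exp(t) + 3)*(2*exp(t) - 11) - exp(2*t) + 11*exp(t) - 24)*exp(t)/(exp(2*t) - 11*exp(t) + 24)^2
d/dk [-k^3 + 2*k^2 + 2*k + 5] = -3*k^2 + 4*k + 2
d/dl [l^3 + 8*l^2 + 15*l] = 3*l^2 + 16*l + 15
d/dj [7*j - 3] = 7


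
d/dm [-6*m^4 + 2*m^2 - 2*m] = -24*m^3 + 4*m - 2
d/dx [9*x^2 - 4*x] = 18*x - 4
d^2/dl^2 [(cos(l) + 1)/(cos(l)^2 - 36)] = (8*(cos(l) + 1)*sin(l)^2*cos(l)^2 - (cos(l)^2 - 36)^2*cos(l) + 2*(cos(l)^2 - 36)*(cos(2*l) + cos(3*l)))/(cos(l)^2 - 36)^3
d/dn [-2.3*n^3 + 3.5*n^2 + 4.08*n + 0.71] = -6.9*n^2 + 7.0*n + 4.08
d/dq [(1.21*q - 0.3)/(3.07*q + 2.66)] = (12.708572*q + 11.011336)/(3.07*q + 2.66)^3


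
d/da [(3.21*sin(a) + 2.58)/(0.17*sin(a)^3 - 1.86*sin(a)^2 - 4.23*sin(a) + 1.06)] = (-1.0914*sin(a)^3 + 4.6548*sin(a)^2 + 9.5976*sin(a) + 14.316)*cos(a)/(0.0289*sin(a)^6 - 0.6324*sin(a)^5 + 2.0214*sin(a)^4 + 16.096*sin(a)^3 + 13.9497*sin(a)^2 - 8.9676*sin(a) + 1.1236)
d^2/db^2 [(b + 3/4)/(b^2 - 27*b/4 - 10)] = 2*(48*(2 - b)*(-4*b^2 + 27*b + 40) - (4*b + 3)*(8*b - 27)^2)/(-4*b^2 + 27*b + 40)^3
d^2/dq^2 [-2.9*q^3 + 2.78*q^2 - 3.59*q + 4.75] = 5.56 - 17.4*q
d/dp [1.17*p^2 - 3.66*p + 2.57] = 2.34*p - 3.66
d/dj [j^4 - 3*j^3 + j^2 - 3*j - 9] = 4*j^3 - 9*j^2 + 2*j - 3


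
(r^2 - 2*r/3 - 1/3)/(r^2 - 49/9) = 3*(3*r^2 - 2*r - 1)/(9*r^2 - 49)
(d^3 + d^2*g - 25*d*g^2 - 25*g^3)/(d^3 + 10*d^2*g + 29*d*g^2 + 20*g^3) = (d - 5*g)/(d + 4*g)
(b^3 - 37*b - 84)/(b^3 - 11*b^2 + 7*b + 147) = (b + 4)/(b - 7)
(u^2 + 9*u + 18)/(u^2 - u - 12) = (u + 6)/(u - 4)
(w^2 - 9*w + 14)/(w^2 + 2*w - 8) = (w - 7)/(w + 4)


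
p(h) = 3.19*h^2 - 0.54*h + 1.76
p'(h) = 6.38*h - 0.54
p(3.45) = 37.87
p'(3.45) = 21.47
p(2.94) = 27.75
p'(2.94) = 18.22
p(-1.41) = 8.86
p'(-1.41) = -9.54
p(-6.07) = 122.57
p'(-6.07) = -39.27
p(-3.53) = 43.42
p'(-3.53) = -23.06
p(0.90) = 3.86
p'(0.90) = 5.20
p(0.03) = 1.75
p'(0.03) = -0.35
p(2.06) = 14.18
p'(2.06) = 12.60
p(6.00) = 113.36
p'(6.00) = 37.74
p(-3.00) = 32.09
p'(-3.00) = -19.68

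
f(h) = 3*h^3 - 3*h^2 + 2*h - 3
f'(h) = 9*h^2 - 6*h + 2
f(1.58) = 4.50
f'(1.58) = 14.99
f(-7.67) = -1548.48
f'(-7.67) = 577.48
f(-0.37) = -4.30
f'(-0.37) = 5.45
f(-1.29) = -17.01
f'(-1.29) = 24.72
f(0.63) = -2.18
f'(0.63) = 1.79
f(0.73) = -1.97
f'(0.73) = 2.42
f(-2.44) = -69.32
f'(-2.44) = 70.22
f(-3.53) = -179.40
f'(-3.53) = 135.33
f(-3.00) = -117.00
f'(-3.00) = 101.00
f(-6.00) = -771.00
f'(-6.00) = 362.00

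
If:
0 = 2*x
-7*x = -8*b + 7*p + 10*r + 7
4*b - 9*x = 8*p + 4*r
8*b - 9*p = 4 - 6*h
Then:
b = 13*r/9 + 14/9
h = -43*r/27 - 13/54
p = 2*r/9 + 7/9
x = 0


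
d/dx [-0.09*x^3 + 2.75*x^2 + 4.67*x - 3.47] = -0.27*x^2 + 5.5*x + 4.67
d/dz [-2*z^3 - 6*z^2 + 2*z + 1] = -6*z^2 - 12*z + 2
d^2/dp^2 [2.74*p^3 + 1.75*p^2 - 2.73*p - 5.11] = 16.44*p + 3.5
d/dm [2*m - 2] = 2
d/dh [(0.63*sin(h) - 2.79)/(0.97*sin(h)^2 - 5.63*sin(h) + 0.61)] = (-0.6111*sin(h)^2 + 5.4126*sin(h) - 15.3234)*cos(h)/(0.9409*sin(h)^4 - 10.9222*sin(h)^3 + 32.8803*sin(h)^2 - 6.8686*sin(h) + 0.3721)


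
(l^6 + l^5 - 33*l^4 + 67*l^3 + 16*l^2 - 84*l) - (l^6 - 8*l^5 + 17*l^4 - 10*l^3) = 9*l^5 - 50*l^4 + 77*l^3 + 16*l^2 - 84*l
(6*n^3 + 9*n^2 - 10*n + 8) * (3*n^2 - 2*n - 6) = 18*n^5 + 15*n^4 - 84*n^3 - 10*n^2 + 44*n - 48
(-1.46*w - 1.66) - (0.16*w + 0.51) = -1.62*w - 2.17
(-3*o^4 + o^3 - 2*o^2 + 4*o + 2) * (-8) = 24*o^4 - 8*o^3 + 16*o^2 - 32*o - 16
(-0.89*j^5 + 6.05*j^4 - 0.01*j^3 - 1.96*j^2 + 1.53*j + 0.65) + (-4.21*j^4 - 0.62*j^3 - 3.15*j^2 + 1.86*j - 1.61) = -0.89*j^5 + 1.84*j^4 - 0.63*j^3 - 5.11*j^2 + 3.39*j - 0.96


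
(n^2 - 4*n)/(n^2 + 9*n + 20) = n*(n - 4)/(n^2 + 9*n + 20)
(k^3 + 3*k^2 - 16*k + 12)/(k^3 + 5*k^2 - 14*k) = (k^2 + 5*k - 6)/(k*(k + 7))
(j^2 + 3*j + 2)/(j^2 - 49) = (j^2 + 3*j + 2)/(j^2 - 49)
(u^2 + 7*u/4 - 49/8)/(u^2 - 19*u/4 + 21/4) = (u + 7/2)/(u - 3)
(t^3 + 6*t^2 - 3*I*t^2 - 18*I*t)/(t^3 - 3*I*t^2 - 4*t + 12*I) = t*(t + 6)/(t^2 - 4)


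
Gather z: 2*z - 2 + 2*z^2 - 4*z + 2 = 2*z^2 - 2*z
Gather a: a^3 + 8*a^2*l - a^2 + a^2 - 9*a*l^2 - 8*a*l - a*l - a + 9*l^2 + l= a^3 + 8*a^2*l + a*(-9*l^2 - 9*l - 1) + 9*l^2 + l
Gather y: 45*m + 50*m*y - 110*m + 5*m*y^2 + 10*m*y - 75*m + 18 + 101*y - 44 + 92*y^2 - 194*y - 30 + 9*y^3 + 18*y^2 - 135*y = -140*m + 9*y^3 + y^2*(5*m + 110) + y*(60*m - 228) - 56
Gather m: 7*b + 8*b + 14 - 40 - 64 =15*b - 90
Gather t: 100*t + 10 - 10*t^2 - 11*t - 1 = -10*t^2 + 89*t + 9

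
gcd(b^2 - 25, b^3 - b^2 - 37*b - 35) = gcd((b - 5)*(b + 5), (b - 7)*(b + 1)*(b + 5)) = b + 5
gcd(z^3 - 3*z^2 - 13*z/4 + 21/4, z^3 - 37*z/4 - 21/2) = z^2 - 2*z - 21/4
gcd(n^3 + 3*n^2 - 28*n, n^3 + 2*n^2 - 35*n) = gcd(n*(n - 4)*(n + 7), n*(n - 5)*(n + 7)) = n^2 + 7*n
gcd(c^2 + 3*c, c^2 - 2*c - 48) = 1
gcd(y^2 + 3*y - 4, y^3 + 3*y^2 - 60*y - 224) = y + 4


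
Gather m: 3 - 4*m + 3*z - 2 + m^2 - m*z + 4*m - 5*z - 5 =m^2 - m*z - 2*z - 4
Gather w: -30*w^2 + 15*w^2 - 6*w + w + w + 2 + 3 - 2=-15*w^2 - 4*w + 3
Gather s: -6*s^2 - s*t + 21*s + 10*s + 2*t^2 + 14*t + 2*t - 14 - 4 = -6*s^2 + s*(31 - t) + 2*t^2 + 16*t - 18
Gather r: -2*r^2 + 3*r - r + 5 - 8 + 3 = -2*r^2 + 2*r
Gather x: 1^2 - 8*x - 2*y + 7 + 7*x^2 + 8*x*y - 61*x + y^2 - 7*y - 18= 7*x^2 + x*(8*y - 69) + y^2 - 9*y - 10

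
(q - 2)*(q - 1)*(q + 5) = q^3 + 2*q^2 - 13*q + 10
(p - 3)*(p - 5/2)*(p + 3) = p^3 - 5*p^2/2 - 9*p + 45/2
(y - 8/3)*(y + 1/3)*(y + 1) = y^3 - 4*y^2/3 - 29*y/9 - 8/9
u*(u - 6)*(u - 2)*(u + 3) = u^4 - 5*u^3 - 12*u^2 + 36*u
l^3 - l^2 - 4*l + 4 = (l - 2)*(l - 1)*(l + 2)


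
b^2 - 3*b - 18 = (b - 6)*(b + 3)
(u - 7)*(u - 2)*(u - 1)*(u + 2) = u^4 - 8*u^3 + 3*u^2 + 32*u - 28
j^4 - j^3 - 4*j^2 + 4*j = j*(j - 2)*(j - 1)*(j + 2)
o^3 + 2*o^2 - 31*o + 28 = (o - 4)*(o - 1)*(o + 7)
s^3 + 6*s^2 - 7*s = s*(s - 1)*(s + 7)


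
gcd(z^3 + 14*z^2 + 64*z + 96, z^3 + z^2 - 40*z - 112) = z^2 + 8*z + 16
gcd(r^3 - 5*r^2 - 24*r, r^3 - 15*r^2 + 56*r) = r^2 - 8*r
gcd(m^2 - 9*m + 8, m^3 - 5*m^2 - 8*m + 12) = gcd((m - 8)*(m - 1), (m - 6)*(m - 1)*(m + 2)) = m - 1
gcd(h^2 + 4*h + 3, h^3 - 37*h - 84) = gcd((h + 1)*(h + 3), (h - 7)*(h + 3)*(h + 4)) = h + 3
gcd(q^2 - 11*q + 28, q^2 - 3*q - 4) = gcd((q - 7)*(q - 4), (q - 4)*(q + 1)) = q - 4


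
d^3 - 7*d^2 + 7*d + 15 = (d - 5)*(d - 3)*(d + 1)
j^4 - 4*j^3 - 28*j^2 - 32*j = j*(j - 8)*(j + 2)^2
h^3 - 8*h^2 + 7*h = h*(h - 7)*(h - 1)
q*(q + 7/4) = q^2 + 7*q/4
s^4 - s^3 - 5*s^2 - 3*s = s*(s - 3)*(s + 1)^2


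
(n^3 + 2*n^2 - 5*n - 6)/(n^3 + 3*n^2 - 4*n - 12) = (n + 1)/(n + 2)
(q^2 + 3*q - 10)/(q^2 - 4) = (q + 5)/(q + 2)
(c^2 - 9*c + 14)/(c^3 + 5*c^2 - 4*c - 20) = (c - 7)/(c^2 + 7*c + 10)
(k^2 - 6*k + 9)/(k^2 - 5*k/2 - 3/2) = 2*(k - 3)/(2*k + 1)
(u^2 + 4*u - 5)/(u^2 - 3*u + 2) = (u + 5)/(u - 2)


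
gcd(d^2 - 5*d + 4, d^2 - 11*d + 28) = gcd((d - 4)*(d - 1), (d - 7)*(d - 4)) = d - 4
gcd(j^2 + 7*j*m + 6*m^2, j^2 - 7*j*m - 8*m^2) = j + m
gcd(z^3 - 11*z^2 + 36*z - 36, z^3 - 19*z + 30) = z^2 - 5*z + 6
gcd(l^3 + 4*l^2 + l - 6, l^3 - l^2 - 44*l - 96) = l + 3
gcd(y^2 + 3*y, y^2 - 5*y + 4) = 1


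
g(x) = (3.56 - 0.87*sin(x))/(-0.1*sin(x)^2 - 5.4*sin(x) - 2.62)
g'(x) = (3.56 - 0.87*sin(x))*(0.2*sin(x)*cos(x) + 5.4*cos(x))/(-0.1*sin(x)^2 - 5.4*sin(x) - 2.62)^2 - 0.87*cos(x)/(-0.1*sin(x)^2 - 5.4*sin(x) - 2.62) = (-0.087*sin(x)^2 + 0.712*sin(x) + 21.5034)*cos(x)/(0.01*sin(x)^4 + 1.08*sin(x)^3 + 29.684*sin(x)^2 + 28.296*sin(x) + 6.8644)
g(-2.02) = 2.01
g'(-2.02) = -1.93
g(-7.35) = 2.13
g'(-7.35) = 2.43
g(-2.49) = 6.61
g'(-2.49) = -43.79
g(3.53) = -6.60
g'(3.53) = -56.56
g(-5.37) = -0.41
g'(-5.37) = 0.28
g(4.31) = 1.93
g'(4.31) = -1.59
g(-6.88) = 10.56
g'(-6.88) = 118.67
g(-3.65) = -0.59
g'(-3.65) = -0.69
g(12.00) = 16.19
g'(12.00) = 287.81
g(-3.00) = -1.98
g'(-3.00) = -6.12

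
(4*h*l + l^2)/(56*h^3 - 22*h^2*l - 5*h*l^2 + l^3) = l/(14*h^2 - 9*h*l + l^2)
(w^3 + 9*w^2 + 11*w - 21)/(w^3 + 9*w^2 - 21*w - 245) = (w^2 + 2*w - 3)/(w^2 + 2*w - 35)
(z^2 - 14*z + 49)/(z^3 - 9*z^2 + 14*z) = (z - 7)/(z*(z - 2))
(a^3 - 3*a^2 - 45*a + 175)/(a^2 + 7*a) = a - 10 + 25/a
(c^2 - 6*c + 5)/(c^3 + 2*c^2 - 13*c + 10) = (c - 5)/(c^2 + 3*c - 10)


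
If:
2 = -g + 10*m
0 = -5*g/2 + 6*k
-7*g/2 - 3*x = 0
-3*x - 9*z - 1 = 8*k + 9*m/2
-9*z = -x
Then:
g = 114/53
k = 95/106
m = 22/53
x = -133/53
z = -133/477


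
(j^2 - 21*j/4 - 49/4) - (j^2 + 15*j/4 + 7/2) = -9*j - 63/4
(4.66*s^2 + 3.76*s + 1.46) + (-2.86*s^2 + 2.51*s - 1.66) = 1.8*s^2 + 6.27*s - 0.2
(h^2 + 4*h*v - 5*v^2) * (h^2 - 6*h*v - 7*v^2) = h^4 - 2*h^3*v - 36*h^2*v^2 + 2*h*v^3 + 35*v^4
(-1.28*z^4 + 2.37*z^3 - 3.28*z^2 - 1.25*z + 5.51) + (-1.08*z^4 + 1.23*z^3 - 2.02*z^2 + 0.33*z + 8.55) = -2.36*z^4 + 3.6*z^3 - 5.3*z^2 - 0.92*z + 14.06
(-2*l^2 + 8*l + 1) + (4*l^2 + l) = 2*l^2 + 9*l + 1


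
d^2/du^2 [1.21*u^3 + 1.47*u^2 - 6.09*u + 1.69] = 7.26*u + 2.94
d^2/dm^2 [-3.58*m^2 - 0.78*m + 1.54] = -7.16000000000000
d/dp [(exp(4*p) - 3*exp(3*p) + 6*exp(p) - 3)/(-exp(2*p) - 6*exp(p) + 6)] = (-2*exp(5*p) - 15*exp(4*p) + 60*exp(3*p) - 48*exp(2*p) - 6*exp(p) + 18)*exp(p)/(exp(4*p) + 12*exp(3*p) + 24*exp(2*p) - 72*exp(p) + 36)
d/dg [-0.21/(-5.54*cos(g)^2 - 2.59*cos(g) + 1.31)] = (2.3268*cos(g) + 0.5439)*sin(g)/(5.54*cos(g)^2 + 2.59*cos(g) - 1.31)^2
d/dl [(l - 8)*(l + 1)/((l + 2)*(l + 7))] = 2*(8*l^2 + 22*l - 13)/(l^4 + 18*l^3 + 109*l^2 + 252*l + 196)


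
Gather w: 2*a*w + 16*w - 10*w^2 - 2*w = -10*w^2 + w*(2*a + 14)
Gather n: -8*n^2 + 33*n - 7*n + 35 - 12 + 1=-8*n^2 + 26*n + 24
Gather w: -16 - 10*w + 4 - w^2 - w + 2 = -w^2 - 11*w - 10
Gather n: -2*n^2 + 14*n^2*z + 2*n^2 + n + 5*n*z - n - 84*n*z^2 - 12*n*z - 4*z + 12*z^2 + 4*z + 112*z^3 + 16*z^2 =14*n^2*z + n*(-84*z^2 - 7*z) + 112*z^3 + 28*z^2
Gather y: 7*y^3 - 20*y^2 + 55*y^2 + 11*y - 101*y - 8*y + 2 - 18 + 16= 7*y^3 + 35*y^2 - 98*y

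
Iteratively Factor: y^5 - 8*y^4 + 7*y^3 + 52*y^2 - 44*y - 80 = (y - 4)*(y^4 - 4*y^3 - 9*y^2 + 16*y + 20) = (y - 4)*(y + 1)*(y^3 - 5*y^2 - 4*y + 20) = (y - 4)*(y - 2)*(y + 1)*(y^2 - 3*y - 10) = (y - 5)*(y - 4)*(y - 2)*(y + 1)*(y + 2)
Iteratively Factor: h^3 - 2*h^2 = (h)*(h^2 - 2*h) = h^2*(h - 2)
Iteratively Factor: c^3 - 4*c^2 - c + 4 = (c + 1)*(c^2 - 5*c + 4) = (c - 4)*(c + 1)*(c - 1)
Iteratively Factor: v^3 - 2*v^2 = (v)*(v^2 - 2*v) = v*(v - 2)*(v)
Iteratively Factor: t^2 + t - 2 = (t + 2)*(t - 1)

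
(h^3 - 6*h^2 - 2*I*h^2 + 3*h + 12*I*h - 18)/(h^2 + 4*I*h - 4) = (h^3 + h^2*(-6 - 2*I) + h*(3 + 12*I) - 18)/(h^2 + 4*I*h - 4)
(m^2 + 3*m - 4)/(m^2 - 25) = (m^2 + 3*m - 4)/(m^2 - 25)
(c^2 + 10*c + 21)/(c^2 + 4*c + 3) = (c + 7)/(c + 1)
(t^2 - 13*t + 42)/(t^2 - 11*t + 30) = (t - 7)/(t - 5)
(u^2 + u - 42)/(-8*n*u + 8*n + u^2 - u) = (-u^2 - u + 42)/(8*n*u - 8*n - u^2 + u)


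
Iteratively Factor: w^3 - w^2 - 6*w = (w + 2)*(w^2 - 3*w) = w*(w + 2)*(w - 3)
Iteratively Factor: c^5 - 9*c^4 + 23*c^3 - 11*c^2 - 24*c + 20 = (c - 2)*(c^4 - 7*c^3 + 9*c^2 + 7*c - 10) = (c - 2)^2*(c^3 - 5*c^2 - c + 5) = (c - 2)^2*(c - 1)*(c^2 - 4*c - 5) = (c - 2)^2*(c - 1)*(c + 1)*(c - 5)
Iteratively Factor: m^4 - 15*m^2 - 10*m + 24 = (m - 4)*(m^3 + 4*m^2 + m - 6) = (m - 4)*(m - 1)*(m^2 + 5*m + 6) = (m - 4)*(m - 1)*(m + 3)*(m + 2)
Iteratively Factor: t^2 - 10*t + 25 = (t - 5)*(t - 5)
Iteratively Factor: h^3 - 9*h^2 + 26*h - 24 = (h - 3)*(h^2 - 6*h + 8) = (h - 4)*(h - 3)*(h - 2)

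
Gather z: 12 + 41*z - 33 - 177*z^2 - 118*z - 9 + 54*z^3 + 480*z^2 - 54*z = 54*z^3 + 303*z^2 - 131*z - 30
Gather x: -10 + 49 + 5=44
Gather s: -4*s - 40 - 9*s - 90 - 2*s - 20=-15*s - 150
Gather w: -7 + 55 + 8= 56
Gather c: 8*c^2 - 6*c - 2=8*c^2 - 6*c - 2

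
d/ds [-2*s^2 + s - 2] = 1 - 4*s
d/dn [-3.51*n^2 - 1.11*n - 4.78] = -7.02*n - 1.11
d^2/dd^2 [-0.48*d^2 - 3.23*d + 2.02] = -0.960000000000000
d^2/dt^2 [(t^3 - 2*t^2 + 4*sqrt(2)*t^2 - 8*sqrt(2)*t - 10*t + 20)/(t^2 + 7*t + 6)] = 2*(-36*sqrt(2)*t^3 + 47*t^3 - 72*sqrt(2)*t^2 + 222*t^2 + 144*sqrt(2)*t + 708*t + 480*sqrt(2) + 1208)/(t^6 + 21*t^5 + 165*t^4 + 595*t^3 + 990*t^2 + 756*t + 216)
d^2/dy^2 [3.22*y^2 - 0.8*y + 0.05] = 6.44000000000000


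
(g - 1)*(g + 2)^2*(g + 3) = g^4 + 6*g^3 + 9*g^2 - 4*g - 12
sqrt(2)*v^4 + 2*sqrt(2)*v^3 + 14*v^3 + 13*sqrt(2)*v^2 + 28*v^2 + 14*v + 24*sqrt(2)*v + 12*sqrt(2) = (v + 1)*(v + sqrt(2))*(v + 6*sqrt(2))*(sqrt(2)*v + sqrt(2))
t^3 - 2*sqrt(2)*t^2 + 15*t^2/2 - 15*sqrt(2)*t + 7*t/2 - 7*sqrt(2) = (t + 1/2)*(t + 7)*(t - 2*sqrt(2))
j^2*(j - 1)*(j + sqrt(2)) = j^4 - j^3 + sqrt(2)*j^3 - sqrt(2)*j^2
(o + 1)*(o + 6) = o^2 + 7*o + 6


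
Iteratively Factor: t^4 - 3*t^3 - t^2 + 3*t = (t + 1)*(t^3 - 4*t^2 + 3*t) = t*(t + 1)*(t^2 - 4*t + 3) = t*(t - 3)*(t + 1)*(t - 1)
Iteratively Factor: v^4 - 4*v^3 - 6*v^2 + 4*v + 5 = (v - 5)*(v^3 + v^2 - v - 1) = (v - 5)*(v + 1)*(v^2 - 1) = (v - 5)*(v - 1)*(v + 1)*(v + 1)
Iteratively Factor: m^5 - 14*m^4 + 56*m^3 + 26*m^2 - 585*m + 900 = (m - 5)*(m^4 - 9*m^3 + 11*m^2 + 81*m - 180) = (m - 5)*(m - 4)*(m^3 - 5*m^2 - 9*m + 45) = (m - 5)*(m - 4)*(m + 3)*(m^2 - 8*m + 15) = (m - 5)*(m - 4)*(m - 3)*(m + 3)*(m - 5)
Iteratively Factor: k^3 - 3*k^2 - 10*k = (k + 2)*(k^2 - 5*k) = k*(k + 2)*(k - 5)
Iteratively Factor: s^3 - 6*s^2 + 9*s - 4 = (s - 4)*(s^2 - 2*s + 1) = (s - 4)*(s - 1)*(s - 1)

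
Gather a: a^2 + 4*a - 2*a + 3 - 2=a^2 + 2*a + 1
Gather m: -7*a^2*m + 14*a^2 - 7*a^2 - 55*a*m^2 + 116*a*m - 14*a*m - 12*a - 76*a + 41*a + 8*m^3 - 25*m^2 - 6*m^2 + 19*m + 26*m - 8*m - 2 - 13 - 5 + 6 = 7*a^2 - 47*a + 8*m^3 + m^2*(-55*a - 31) + m*(-7*a^2 + 102*a + 37) - 14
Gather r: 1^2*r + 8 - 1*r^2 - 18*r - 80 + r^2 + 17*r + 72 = 0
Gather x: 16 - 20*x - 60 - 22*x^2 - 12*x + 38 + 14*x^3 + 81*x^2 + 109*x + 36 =14*x^3 + 59*x^2 + 77*x + 30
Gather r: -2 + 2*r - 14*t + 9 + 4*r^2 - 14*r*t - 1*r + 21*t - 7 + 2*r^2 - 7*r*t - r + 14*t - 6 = 6*r^2 - 21*r*t + 21*t - 6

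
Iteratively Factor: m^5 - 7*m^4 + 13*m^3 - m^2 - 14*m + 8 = (m - 2)*(m^4 - 5*m^3 + 3*m^2 + 5*m - 4) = (m - 2)*(m - 1)*(m^3 - 4*m^2 - m + 4) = (m - 2)*(m - 1)*(m + 1)*(m^2 - 5*m + 4) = (m - 2)*(m - 1)^2*(m + 1)*(m - 4)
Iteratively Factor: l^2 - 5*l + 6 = (l - 2)*(l - 3)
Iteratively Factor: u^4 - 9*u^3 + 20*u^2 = (u - 4)*(u^3 - 5*u^2) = (u - 5)*(u - 4)*(u^2) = u*(u - 5)*(u - 4)*(u)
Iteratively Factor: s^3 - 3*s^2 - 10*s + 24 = (s - 4)*(s^2 + s - 6) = (s - 4)*(s - 2)*(s + 3)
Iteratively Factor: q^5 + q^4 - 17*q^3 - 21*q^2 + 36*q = (q - 1)*(q^4 + 2*q^3 - 15*q^2 - 36*q) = (q - 1)*(q + 3)*(q^3 - q^2 - 12*q) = (q - 1)*(q + 3)^2*(q^2 - 4*q) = q*(q - 1)*(q + 3)^2*(q - 4)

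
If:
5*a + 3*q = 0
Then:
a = -3*q/5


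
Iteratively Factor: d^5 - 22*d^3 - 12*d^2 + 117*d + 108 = (d + 3)*(d^4 - 3*d^3 - 13*d^2 + 27*d + 36) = (d - 3)*(d + 3)*(d^3 - 13*d - 12) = (d - 4)*(d - 3)*(d + 3)*(d^2 + 4*d + 3) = (d - 4)*(d - 3)*(d + 1)*(d + 3)*(d + 3)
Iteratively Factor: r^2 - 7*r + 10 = (r - 5)*(r - 2)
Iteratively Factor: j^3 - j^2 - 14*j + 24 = (j - 3)*(j^2 + 2*j - 8) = (j - 3)*(j - 2)*(j + 4)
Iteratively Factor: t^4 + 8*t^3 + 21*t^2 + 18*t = (t + 2)*(t^3 + 6*t^2 + 9*t) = (t + 2)*(t + 3)*(t^2 + 3*t) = t*(t + 2)*(t + 3)*(t + 3)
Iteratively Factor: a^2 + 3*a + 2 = (a + 1)*(a + 2)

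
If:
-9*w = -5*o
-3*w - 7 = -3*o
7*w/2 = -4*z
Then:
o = 21/4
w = 35/12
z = -245/96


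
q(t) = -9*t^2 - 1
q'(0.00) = 0.00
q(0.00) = -1.00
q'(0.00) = 0.00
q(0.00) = -1.00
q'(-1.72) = 30.96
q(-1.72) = -27.63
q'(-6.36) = 114.48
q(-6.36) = -365.05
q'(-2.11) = 37.98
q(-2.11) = -41.07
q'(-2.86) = 51.48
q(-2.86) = -74.62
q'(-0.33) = 5.94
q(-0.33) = -1.98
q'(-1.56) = 28.08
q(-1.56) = -22.90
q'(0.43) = -7.74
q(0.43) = -2.66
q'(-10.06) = 181.08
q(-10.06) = -911.83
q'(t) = -18*t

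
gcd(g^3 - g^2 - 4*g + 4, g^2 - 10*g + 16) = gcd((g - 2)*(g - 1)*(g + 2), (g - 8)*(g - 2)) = g - 2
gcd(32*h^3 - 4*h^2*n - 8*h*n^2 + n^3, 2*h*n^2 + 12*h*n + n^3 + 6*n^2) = 2*h + n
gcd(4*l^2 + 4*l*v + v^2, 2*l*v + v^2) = 2*l + v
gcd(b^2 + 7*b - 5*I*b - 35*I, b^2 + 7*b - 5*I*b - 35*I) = b^2 + b*(7 - 5*I) - 35*I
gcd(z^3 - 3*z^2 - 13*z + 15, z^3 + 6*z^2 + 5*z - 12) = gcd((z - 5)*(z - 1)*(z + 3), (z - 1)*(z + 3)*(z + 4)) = z^2 + 2*z - 3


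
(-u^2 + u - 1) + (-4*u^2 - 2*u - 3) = -5*u^2 - u - 4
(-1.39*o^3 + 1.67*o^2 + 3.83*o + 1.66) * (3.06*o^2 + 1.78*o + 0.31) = -4.2534*o^5 + 2.636*o^4 + 14.2615*o^3 + 12.4147*o^2 + 4.1421*o + 0.5146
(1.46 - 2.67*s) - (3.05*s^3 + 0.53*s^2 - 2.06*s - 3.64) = -3.05*s^3 - 0.53*s^2 - 0.61*s + 5.1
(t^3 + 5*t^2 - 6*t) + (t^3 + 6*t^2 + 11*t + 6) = 2*t^3 + 11*t^2 + 5*t + 6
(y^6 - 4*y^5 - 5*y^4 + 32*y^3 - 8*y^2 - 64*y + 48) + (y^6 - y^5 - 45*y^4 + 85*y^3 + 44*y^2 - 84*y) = 2*y^6 - 5*y^5 - 50*y^4 + 117*y^3 + 36*y^2 - 148*y + 48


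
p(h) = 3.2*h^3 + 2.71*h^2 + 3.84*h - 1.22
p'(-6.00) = 316.92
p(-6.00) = -617.90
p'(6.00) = 381.96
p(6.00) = 810.58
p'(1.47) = 32.55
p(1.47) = 20.45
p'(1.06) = 20.37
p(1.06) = 9.71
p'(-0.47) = 3.41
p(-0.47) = -2.76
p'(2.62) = 83.94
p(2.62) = 84.99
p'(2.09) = 57.10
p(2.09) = 47.86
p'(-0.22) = 3.11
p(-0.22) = -1.97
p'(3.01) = 107.13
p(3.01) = 122.16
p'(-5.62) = 276.59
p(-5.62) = -505.22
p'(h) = 9.6*h^2 + 5.42*h + 3.84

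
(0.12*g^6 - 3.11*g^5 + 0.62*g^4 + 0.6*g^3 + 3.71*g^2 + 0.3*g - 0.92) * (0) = 0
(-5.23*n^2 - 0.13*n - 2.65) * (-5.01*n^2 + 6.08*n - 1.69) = 26.2023*n^4 - 31.1471*n^3 + 21.3248*n^2 - 15.8923*n + 4.4785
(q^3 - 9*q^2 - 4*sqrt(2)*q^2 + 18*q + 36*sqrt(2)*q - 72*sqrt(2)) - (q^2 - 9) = q^3 - 10*q^2 - 4*sqrt(2)*q^2 + 18*q + 36*sqrt(2)*q - 72*sqrt(2) + 9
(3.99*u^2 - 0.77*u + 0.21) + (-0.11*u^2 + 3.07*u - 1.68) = 3.88*u^2 + 2.3*u - 1.47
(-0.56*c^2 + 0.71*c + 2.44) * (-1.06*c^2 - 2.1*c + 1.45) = 0.5936*c^4 + 0.4234*c^3 - 4.8894*c^2 - 4.0945*c + 3.538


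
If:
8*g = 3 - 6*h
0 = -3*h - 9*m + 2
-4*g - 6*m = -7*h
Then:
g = 19/96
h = 17/72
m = 31/216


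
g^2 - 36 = (g - 6)*(g + 6)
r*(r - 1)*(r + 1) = r^3 - r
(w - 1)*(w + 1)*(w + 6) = w^3 + 6*w^2 - w - 6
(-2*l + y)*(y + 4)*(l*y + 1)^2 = -2*l^3*y^3 - 8*l^3*y^2 + l^2*y^4 + 4*l^2*y^3 - 4*l^2*y^2 - 16*l^2*y + 2*l*y^3 + 8*l*y^2 - 2*l*y - 8*l + y^2 + 4*y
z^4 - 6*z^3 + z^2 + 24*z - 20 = (z - 5)*(z - 2)*(z - 1)*(z + 2)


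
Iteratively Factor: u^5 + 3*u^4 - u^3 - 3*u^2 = (u + 3)*(u^4 - u^2) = (u + 1)*(u + 3)*(u^3 - u^2) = u*(u + 1)*(u + 3)*(u^2 - u) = u^2*(u + 1)*(u + 3)*(u - 1)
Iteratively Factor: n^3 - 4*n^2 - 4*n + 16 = (n - 2)*(n^2 - 2*n - 8) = (n - 2)*(n + 2)*(n - 4)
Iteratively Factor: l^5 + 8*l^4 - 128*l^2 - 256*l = (l + 4)*(l^4 + 4*l^3 - 16*l^2 - 64*l) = (l + 4)^2*(l^3 - 16*l) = (l + 4)^3*(l^2 - 4*l) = (l - 4)*(l + 4)^3*(l)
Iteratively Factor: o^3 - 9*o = (o + 3)*(o^2 - 3*o) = (o - 3)*(o + 3)*(o)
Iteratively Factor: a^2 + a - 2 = (a - 1)*(a + 2)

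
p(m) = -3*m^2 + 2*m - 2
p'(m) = 2 - 6*m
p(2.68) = -18.19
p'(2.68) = -14.08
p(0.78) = -2.27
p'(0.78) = -2.68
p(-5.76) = -113.05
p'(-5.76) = 36.56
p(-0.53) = -3.90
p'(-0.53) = 5.18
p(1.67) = -7.03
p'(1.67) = -8.02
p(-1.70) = -14.07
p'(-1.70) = 12.20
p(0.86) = -2.50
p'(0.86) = -3.16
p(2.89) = -21.28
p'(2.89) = -15.34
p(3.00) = -23.00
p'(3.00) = -16.00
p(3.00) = -23.00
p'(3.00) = -16.00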